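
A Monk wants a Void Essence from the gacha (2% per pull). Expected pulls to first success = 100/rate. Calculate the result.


Expected pulls for a geometric distribution = 1/p = 100 / rate%
= 100 / 2
= 50.0

50.0 pulls


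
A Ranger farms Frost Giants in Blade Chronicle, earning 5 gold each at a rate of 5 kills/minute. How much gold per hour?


Gold per minute = 5 * 5 = 25
Gold per hour = 25 * 60 = 1500

1500 gold/hour


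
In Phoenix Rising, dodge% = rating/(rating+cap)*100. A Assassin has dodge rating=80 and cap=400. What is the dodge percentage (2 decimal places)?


dodge% = 80 / (80 + 400) * 100
= 80 / 480 * 100
= 0.166667 * 100
= 16.67%

16.67%


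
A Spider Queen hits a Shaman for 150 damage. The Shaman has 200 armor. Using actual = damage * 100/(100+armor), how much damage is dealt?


actual = 150 * 100 / (100 + 200)
= 150 * 100 / 300
= 15000 / 300
= 50.00

50.00 damage


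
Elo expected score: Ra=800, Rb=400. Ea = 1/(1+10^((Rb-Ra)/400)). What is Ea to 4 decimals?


Elo expected score: Ea = 1/(1 + 10^((Rb-Ra)/400))
Rb - Ra = 400 - 800 = -400
(Rb-Ra)/400 = -400/400 = -1.0
10^-1.0 = 0.1
Ea = 1/(1 + 0.1) = 1/1.1 = 0.9091

0.9091


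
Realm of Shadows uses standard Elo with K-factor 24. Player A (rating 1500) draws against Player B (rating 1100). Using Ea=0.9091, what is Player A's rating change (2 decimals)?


Elo update: delta = K * (S - Ea), where S = 0.5 (draws)
S - Ea = 0.5 - 0.9091 = -0.4091
Rating change = 24 * -0.4091
= -9.82

-9.82 rating points


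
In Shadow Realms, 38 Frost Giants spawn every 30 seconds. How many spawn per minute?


Spawns per minute = count * (60 / interval)
= 38 * (60 / 30)
= 38 * 2.0
= 76.0

76.0 per minute


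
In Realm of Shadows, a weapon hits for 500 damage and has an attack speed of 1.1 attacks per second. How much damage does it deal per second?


DPS = damage * attack_speed
= 500 * 1.1
= 550.0

550.0 DPS


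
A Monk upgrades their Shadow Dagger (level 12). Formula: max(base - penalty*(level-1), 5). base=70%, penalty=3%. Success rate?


raw_rate = 70 - 3 * (12 - 1)
= 70 - 3 * 11
= 70 - 33
= 37
Apply floor: max(37, 5) = 37%

37%


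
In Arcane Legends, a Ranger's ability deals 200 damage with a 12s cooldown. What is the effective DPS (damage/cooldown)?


DPS = damage / cooldown
= 200 / 12
= 16.67

16.67 DPS


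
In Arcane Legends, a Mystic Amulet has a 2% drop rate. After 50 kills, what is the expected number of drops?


Expected drops = kills * (drop_rate / 100)
= 50 * (2 / 100)
= 50 * 0.02
= 1.0

1.0 drops


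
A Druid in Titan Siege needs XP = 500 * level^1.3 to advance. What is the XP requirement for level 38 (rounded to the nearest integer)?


XP = 500 * level^1.3
Substitute level = 38:
XP = 500 * 38^1.3
= 500 * 113.1667
= 56583

56583 XP


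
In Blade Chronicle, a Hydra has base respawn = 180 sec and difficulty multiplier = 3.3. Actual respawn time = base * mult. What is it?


Respawn time = base * multiplier
= 180 * 3.3
= 594.0 seconds

594.0 seconds


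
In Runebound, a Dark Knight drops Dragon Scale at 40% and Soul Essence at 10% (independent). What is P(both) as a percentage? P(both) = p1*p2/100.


For independent events, P(both) = P(A) * P(B)
= 40% * 10%
= 400 / 100 %
= 4.0%

4.0%


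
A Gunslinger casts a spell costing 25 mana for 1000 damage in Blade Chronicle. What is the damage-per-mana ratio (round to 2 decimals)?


Efficiency = damage / mana
= 1000 / 25
= 40.00

40.00 dmg/mana


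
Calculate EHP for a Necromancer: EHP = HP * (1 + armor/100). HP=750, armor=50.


EHP = 750 * (1 + 50/100)
= 750 * (1 + 0.5)
= 750 * 1.5
= 1125.0

1125.0 EHP


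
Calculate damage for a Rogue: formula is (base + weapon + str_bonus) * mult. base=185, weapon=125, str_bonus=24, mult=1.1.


Sum base + weapon + str = 185 + 125 + 24 = 334
Multiply by 1.1:
334 * 1.1 = 367.4

367.4 damage


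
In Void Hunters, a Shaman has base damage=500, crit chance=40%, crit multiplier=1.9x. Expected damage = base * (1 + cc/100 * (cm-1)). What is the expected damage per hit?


E[dmg] = base * (1 + crit_chance * (crit_mult - 1))
cc as decimal = 40/100 = 0.4
cm - 1 = 1.9 - 1 = 0.9
Bonus factor = 0.4 * 0.9 = 0.36
Total multiplier = 1 + 0.36 = 1.36
Expected damage = 500 * 1.36 = 680.00

680.00 damage


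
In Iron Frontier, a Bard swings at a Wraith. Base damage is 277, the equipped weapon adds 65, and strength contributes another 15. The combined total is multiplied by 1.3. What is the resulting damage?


Sum base + weapon + str = 277 + 65 + 15 = 357
Multiply by 1.3:
357 * 1.3 = 464.1

464.1 damage


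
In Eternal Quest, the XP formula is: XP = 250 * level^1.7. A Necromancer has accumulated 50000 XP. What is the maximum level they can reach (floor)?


XP = 250 * level^1.7, so level = (XP / 250)^(1/1.7)
= (50000 / 250)^(1/1.7)
= 200.0^0.5882
= 22.5708
Floor: level = 22

level 22


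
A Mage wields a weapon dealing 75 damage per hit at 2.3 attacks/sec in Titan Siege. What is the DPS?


DPS = damage * attack_speed
= 75 * 2.3
= 172.5

172.5 DPS


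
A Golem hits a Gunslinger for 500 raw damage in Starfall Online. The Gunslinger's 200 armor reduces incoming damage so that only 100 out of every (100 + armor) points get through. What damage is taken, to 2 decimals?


actual = 500 * 100 / (100 + 200)
= 500 * 100 / 300
= 50000 / 300
= 166.67

166.67 damage


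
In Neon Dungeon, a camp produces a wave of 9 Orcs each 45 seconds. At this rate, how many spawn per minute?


Spawns per minute = count * (60 / interval)
= 9 * (60 / 45)
= 9 * 1.3333
= 12.0

12.0 per minute


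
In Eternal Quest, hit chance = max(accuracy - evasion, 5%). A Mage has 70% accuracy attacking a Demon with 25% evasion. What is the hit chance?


accuracy - evasion = 70 - 25 = 45
Apply floor: max(45, 5) = 45
Hit chance = 45%

45%


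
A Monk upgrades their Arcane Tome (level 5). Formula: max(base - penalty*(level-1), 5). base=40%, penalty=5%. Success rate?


raw_rate = 40 - 5 * (5 - 1)
= 40 - 5 * 4
= 40 - 20
= 20
Apply floor: max(20, 5) = 20%

20%


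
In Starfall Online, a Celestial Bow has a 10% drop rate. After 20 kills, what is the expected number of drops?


Expected drops = kills * (drop_rate / 100)
= 20 * (10 / 100)
= 20 * 0.1
= 2.0

2.0 drops


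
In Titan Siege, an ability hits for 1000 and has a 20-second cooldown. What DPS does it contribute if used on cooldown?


DPS = damage / cooldown
= 1000 / 20
= 50.00

50.00 DPS


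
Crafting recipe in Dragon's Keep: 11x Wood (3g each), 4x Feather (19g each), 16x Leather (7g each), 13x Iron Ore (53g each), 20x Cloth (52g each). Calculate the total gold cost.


Cost breakdown:
  Wood: 11 * 3 = 33
  Feather: 4 * 19 = 76
  Leather: 16 * 7 = 112
  Iron Ore: 13 * 53 = 689
  Cloth: 20 * 52 = 1040
Total = 33 + 76 + 112 + 689 + 1040 = 1950

1950 gold


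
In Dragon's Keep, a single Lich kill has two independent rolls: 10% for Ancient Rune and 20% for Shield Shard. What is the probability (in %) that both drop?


For independent events, P(both) = P(A) * P(B)
= 10% * 20%
= 200 / 100 %
= 2.0%

2.0%


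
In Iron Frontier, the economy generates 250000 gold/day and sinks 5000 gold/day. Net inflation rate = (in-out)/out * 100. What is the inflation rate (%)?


Net gold = 250000 - 5000 = 245000
Inflation rate = net / sunk * 100 = 245000 / 5000 * 100
= 49.0 * 100
= 4900.00%

4900.00%


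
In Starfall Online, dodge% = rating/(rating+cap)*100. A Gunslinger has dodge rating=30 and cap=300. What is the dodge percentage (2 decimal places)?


dodge% = 30 / (30 + 300) * 100
= 30 / 330 * 100
= 0.090909 * 100
= 9.09%

9.09%


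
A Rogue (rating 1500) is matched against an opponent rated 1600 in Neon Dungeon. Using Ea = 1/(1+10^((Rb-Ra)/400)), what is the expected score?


Elo expected score: Ea = 1/(1 + 10^((Rb-Ra)/400))
Rb - Ra = 1600 - 1500 = 100
(Rb-Ra)/400 = 100/400 = 0.25
10^0.25 = 1.778279
Ea = 1/(1 + 1.778279) = 1/2.778279 = 0.3599

0.3599


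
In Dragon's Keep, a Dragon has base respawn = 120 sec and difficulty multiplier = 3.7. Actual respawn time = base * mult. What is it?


Respawn time = base * multiplier
= 120 * 3.7
= 444.0 seconds

444.0 seconds


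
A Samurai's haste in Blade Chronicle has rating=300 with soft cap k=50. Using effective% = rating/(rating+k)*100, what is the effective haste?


effective% = rating / (rating + k) * 100
= 300 / (300 + 50) * 100
= 300 / 350 * 100
= 0.857143 * 100
= 85.71%

85.71%


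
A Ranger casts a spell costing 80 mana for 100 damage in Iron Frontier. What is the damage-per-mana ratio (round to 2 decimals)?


Efficiency = damage / mana
= 100 / 80
= 1.25

1.25 dmg/mana


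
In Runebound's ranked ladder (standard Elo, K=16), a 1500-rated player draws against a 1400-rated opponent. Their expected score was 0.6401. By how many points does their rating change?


Elo update: delta = K * (S - Ea), where S = 0.5 (draws)
S - Ea = 0.5 - 0.6401 = -0.1401
Rating change = 16 * -0.1401
= -2.24

-2.24 rating points


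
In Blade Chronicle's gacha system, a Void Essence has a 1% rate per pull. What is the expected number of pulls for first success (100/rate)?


Expected pulls for a geometric distribution = 1/p = 100 / rate%
= 100 / 1
= 100.0

100.0 pulls


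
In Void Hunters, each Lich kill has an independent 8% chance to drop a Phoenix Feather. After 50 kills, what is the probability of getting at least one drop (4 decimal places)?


P(at least one) = 1 - P(none) = 1 - (1-p)^n
p = 8/100 = 0.08
1 - p = 0.92
(1 - p)^50 = 0.92^50 = 0.015466
P(at least one) = 1 - 0.015466 = 0.9845

0.9845


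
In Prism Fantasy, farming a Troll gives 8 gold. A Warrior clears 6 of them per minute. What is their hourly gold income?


Gold per minute = 8 * 6 = 48
Gold per hour = 48 * 60 = 2880

2880 gold/hour


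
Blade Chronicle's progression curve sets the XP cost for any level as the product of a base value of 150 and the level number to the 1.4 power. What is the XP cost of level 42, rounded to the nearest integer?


XP = 150 * level^1.4
Substitute level = 42:
XP = 150 * 42^1.4
= 150 * 187.3048
= 28096

28096 XP


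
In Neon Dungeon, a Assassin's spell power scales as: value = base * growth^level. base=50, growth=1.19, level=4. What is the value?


value = base * growth^level
= 50 * 1.19^4
= 50 * 2.005339
= 100.27

100.27 spell power


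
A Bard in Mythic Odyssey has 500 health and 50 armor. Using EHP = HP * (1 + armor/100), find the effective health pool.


EHP = 500 * (1 + 50/100)
= 500 * (1 + 0.5)
= 500 * 1.5
= 750.0

750.0 EHP


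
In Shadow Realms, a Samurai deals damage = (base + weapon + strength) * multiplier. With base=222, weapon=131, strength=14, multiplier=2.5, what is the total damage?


Sum base + weapon + str = 222 + 131 + 14 = 367
Multiply by 2.5:
367 * 2.5 = 917.5

917.5 damage


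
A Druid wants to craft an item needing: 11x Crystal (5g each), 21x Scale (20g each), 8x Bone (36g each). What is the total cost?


Cost breakdown:
  Crystal: 11 * 5 = 55
  Scale: 21 * 20 = 420
  Bone: 8 * 36 = 288
Total = 55 + 420 + 288 = 763

763 gold


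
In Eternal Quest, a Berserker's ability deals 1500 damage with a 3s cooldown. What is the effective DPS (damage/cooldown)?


DPS = damage / cooldown
= 1500 / 3
= 500.00

500.00 DPS


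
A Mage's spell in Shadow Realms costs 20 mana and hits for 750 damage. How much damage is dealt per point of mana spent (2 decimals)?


Efficiency = damage / mana
= 750 / 20
= 37.50

37.50 dmg/mana


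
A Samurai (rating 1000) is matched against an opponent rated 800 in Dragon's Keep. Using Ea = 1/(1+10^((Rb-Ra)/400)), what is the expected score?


Elo expected score: Ea = 1/(1 + 10^((Rb-Ra)/400))
Rb - Ra = 800 - 1000 = -200
(Rb-Ra)/400 = -200/400 = -0.5
10^-0.5 = 0.316228
Ea = 1/(1 + 0.316228) = 1/1.316228 = 0.7597

0.7597


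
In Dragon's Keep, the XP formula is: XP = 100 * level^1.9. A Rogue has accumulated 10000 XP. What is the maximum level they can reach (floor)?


XP = 100 * level^1.9, so level = (XP / 100)^(1/1.9)
= (10000 / 100)^(1/1.9)
= 100.0^0.5263
= 11.2884
Floor: level = 11

level 11


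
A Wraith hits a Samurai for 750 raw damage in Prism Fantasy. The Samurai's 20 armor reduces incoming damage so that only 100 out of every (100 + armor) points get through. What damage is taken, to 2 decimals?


actual = 750 * 100 / (100 + 20)
= 750 * 100 / 120
= 75000 / 120
= 625.00

625.00 damage


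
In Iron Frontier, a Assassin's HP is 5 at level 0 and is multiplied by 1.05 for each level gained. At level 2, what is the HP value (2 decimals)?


value = base * growth^level
= 5 * 1.05^2
= 5 * 1.1025
= 5.51

5.51 HP


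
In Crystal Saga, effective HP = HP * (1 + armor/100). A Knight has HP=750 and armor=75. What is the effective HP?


EHP = 750 * (1 + 75/100)
= 750 * (1 + 0.75)
= 750 * 1.75
= 1312.5

1312.5 EHP


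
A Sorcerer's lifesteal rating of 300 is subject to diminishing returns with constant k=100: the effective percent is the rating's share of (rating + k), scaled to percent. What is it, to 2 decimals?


effective% = rating / (rating + k) * 100
= 300 / (300 + 100) * 100
= 300 / 400 * 100
= 0.75 * 100
= 75.00%

75.00%


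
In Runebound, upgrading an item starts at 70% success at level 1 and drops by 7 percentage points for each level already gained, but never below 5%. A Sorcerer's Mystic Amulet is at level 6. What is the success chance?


raw_rate = 70 - 7 * (6 - 1)
= 70 - 7 * 5
= 70 - 35
= 35
Apply floor: max(35, 5) = 35%

35%


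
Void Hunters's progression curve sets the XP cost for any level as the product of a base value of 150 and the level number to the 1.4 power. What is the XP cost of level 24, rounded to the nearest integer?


XP = 150 * level^1.4
Substitute level = 24:
XP = 150 * 24^1.4
= 150 * 85.5649
= 12835

12835 XP


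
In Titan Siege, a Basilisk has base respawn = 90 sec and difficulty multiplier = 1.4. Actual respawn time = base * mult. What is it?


Respawn time = base * multiplier
= 90 * 1.4
= 126.0 seconds

126.0 seconds


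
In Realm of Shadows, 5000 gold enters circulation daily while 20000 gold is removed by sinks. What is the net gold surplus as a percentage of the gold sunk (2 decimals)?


Net gold = 5000 - 20000 = -15000
Inflation rate = net / sunk * 100 = -15000 / 20000 * 100
= -0.75 * 100
= -75.00%

-75.00%


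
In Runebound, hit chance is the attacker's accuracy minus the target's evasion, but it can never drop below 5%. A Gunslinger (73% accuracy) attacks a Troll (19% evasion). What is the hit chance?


accuracy - evasion = 73 - 19 = 54
Apply floor: max(54, 5) = 54
Hit chance = 54%

54%


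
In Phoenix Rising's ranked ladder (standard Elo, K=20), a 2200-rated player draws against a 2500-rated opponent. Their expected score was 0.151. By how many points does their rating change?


Elo update: delta = K * (S - Ea), where S = 0.5 (draws)
S - Ea = 0.5 - 0.151 = 0.349
Rating change = 20 * 0.349
= 6.98

6.98 rating points


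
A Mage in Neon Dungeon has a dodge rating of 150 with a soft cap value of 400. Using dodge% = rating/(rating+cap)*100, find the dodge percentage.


dodge% = 150 / (150 + 400) * 100
= 150 / 550 * 100
= 0.272727 * 100
= 27.27%

27.27%


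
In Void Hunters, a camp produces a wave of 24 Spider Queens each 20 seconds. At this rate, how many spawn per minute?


Spawns per minute = count * (60 / interval)
= 24 * (60 / 20)
= 24 * 3.0
= 72.0

72.0 per minute


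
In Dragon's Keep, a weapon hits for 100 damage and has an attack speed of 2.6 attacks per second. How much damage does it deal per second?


DPS = damage * attack_speed
= 100 * 2.6
= 260.0

260.0 DPS


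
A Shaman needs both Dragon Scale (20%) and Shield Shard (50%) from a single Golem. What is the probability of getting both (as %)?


For independent events, P(both) = P(A) * P(B)
= 20% * 50%
= 1000 / 100 %
= 10.0%

10.0%


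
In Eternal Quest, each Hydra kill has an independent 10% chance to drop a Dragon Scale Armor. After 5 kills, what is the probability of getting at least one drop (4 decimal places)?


P(at least one) = 1 - P(none) = 1 - (1-p)^n
p = 10/100 = 0.1
1 - p = 0.9
(1 - p)^5 = 0.9^5 = 0.590490
P(at least one) = 1 - 0.590490 = 0.4095

0.4095


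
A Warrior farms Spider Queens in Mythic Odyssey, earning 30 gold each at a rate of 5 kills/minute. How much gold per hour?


Gold per minute = 30 * 5 = 150
Gold per hour = 150 * 60 = 9000

9000 gold/hour


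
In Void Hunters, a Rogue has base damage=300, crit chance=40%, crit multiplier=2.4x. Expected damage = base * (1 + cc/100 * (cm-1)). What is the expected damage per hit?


E[dmg] = base * (1 + crit_chance * (crit_mult - 1))
cc as decimal = 40/100 = 0.4
cm - 1 = 2.4 - 1 = 1.4
Bonus factor = 0.4 * 1.4 = 0.56
Total multiplier = 1 + 0.56 = 1.56
Expected damage = 300 * 1.56 = 468.00

468.00 damage


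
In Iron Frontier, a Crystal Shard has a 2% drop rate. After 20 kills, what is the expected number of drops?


Expected drops = kills * (drop_rate / 100)
= 20 * (2 / 100)
= 20 * 0.02
= 0.4

0.4 drops


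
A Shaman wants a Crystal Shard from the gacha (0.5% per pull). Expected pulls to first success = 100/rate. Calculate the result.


Expected pulls for a geometric distribution = 1/p = 100 / rate%
= 100 / 0.5
= 200.0

200.0 pulls


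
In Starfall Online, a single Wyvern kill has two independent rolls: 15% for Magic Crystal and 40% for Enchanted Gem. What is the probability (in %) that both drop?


For independent events, P(both) = P(A) * P(B)
= 15% * 40%
= 600 / 100 %
= 6.0%

6.0%


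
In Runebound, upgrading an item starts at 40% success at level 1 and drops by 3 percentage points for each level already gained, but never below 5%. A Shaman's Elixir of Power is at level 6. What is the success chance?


raw_rate = 40 - 3 * (6 - 1)
= 40 - 3 * 5
= 40 - 15
= 25
Apply floor: max(25, 5) = 25%

25%


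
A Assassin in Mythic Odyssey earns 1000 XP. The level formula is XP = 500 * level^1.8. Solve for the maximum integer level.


XP = 500 * level^1.8, so level = (XP / 500)^(1/1.8)
= (1000 / 500)^(1/1.8)
= 2.0^0.5556
= 1.4697
Floor: level = 1

level 1


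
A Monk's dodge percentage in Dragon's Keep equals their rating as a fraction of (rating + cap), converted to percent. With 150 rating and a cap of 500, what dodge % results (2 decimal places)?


dodge% = 150 / (150 + 500) * 100
= 150 / 650 * 100
= 0.230769 * 100
= 23.08%

23.08%


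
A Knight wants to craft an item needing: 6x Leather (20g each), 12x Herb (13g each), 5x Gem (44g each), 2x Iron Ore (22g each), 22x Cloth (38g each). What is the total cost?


Cost breakdown:
  Leather: 6 * 20 = 120
  Herb: 12 * 13 = 156
  Gem: 5 * 44 = 220
  Iron Ore: 2 * 22 = 44
  Cloth: 22 * 38 = 836
Total = 120 + 156 + 220 + 44 + 836 = 1376

1376 gold


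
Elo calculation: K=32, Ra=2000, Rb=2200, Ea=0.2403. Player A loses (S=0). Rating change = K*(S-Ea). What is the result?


Elo update: delta = K * (S - Ea), where S = 0 (loses)
S - Ea = 0 - 0.2403 = -0.2403
Rating change = 32 * -0.2403
= -7.69

-7.69 rating points


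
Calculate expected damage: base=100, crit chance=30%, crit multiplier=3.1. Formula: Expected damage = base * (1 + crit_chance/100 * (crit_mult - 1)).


E[dmg] = base * (1 + crit_chance * (crit_mult - 1))
cc as decimal = 30/100 = 0.3
cm - 1 = 3.1 - 1 = 2.1
Bonus factor = 0.3 * 2.1 = 0.63
Total multiplier = 1 + 0.63 = 1.63
Expected damage = 100 * 1.63 = 163.00

163.00 damage


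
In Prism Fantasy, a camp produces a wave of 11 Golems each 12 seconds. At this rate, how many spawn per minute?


Spawns per minute = count * (60 / interval)
= 11 * (60 / 12)
= 11 * 5.0
= 55.0

55.0 per minute


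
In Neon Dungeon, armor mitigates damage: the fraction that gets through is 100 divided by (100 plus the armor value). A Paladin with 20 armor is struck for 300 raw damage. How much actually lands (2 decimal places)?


actual = 300 * 100 / (100 + 20)
= 300 * 100 / 120
= 30000 / 120
= 250.00

250.00 damage


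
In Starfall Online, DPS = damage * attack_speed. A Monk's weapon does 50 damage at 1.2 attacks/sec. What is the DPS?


DPS = damage * attack_speed
= 50 * 1.2
= 60.0

60.0 DPS


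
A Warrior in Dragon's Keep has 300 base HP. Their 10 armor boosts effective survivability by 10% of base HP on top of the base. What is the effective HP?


EHP = 300 * (1 + 10/100)
= 300 * (1 + 0.1)
= 300 * 1.1
= 330.0

330.0 EHP


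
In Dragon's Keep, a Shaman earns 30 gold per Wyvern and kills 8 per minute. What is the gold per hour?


Gold per minute = 30 * 8 = 240
Gold per hour = 240 * 60 = 14400

14400 gold/hour


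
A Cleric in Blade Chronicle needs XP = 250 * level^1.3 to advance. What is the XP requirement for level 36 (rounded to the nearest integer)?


XP = 250 * level^1.3
Substitute level = 36:
XP = 250 * 36^1.3
= 250 * 105.4856
= 26371

26371 XP


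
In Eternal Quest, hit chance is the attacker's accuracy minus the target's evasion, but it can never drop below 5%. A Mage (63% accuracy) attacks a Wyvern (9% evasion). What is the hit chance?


accuracy - evasion = 63 - 9 = 54
Apply floor: max(54, 5) = 54
Hit chance = 54%

54%


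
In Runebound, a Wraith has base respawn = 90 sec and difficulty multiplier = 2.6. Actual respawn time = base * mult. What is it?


Respawn time = base * multiplier
= 90 * 2.6
= 234.0 seconds

234.0 seconds


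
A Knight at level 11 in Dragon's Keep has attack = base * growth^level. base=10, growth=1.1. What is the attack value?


value = base * growth^level
= 10 * 1.1^11
= 10 * 2.853117
= 28.53

28.53 attack


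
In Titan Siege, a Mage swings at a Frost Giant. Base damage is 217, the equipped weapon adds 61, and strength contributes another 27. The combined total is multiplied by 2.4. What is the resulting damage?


Sum base + weapon + str = 217 + 61 + 27 = 305
Multiply by 2.4:
305 * 2.4 = 732.0

732.0 damage


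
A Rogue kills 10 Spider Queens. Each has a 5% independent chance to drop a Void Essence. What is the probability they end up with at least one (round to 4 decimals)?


P(at least one) = 1 - P(none) = 1 - (1-p)^n
p = 5/100 = 0.05
1 - p = 0.95
(1 - p)^10 = 0.95^10 = 0.598737
P(at least one) = 1 - 0.598737 = 0.4013

0.4013


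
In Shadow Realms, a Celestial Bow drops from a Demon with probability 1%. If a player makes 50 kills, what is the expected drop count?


Expected drops = kills * (drop_rate / 100)
= 50 * (1 / 100)
= 50 * 0.01
= 0.5

0.5 drops


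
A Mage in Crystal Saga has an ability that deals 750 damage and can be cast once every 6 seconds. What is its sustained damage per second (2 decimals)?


DPS = damage / cooldown
= 750 / 6
= 125.00

125.00 DPS


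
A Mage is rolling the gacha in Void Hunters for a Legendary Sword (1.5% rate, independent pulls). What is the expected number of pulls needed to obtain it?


Expected pulls for a geometric distribution = 1/p = 100 / rate%
= 100 / 1.5
= 66.67

66.67 pulls


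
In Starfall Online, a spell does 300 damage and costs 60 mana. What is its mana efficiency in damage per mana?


Efficiency = damage / mana
= 300 / 60
= 5.00

5.00 dmg/mana


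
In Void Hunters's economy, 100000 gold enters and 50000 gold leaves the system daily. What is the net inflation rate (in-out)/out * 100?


Net gold = 100000 - 50000 = 50000
Inflation rate = net / sunk * 100 = 50000 / 50000 * 100
= 1.0 * 100
= 100.00%

100.00%


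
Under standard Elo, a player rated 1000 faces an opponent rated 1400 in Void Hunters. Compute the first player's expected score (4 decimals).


Elo expected score: Ea = 1/(1 + 10^((Rb-Ra)/400))
Rb - Ra = 1400 - 1000 = 400
(Rb-Ra)/400 = 400/400 = 1.0
10^1.0 = 10.0
Ea = 1/(1 + 10.0) = 1/11.0 = 0.0909

0.0909


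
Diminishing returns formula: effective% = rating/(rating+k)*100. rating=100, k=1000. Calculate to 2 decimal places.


effective% = rating / (rating + k) * 100
= 100 / (100 + 1000) * 100
= 100 / 1100 * 100
= 0.090909 * 100
= 9.09%

9.09%


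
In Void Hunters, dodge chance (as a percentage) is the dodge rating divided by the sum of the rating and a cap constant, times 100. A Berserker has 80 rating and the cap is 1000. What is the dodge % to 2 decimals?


dodge% = 80 / (80 + 1000) * 100
= 80 / 1080 * 100
= 0.074074 * 100
= 7.41%

7.41%


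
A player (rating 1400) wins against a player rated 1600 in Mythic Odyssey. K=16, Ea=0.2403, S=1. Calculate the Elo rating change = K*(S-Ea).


Elo update: delta = K * (S - Ea), where S = 1 (wins)
S - Ea = 1 - 0.2403 = 0.7597
Rating change = 16 * 0.7597
= 12.16

12.16 rating points


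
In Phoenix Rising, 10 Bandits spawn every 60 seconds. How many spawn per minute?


Spawns per minute = count * (60 / interval)
= 10 * (60 / 60)
= 10 * 1.0
= 10.0

10.0 per minute


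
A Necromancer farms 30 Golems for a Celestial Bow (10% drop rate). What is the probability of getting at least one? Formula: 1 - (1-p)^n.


P(at least one) = 1 - P(none) = 1 - (1-p)^n
p = 10/100 = 0.1
1 - p = 0.9
(1 - p)^30 = 0.9^30 = 0.042391
P(at least one) = 1 - 0.042391 = 0.9576

0.9576


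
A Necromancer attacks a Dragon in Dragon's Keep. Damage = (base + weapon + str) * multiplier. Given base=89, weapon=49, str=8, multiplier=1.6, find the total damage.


Sum base + weapon + str = 89 + 49 + 8 = 146
Multiply by 1.6:
146 * 1.6 = 233.6

233.6 damage


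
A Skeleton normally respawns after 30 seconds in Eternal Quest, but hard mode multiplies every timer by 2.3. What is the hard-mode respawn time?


Respawn time = base * multiplier
= 30 * 2.3
= 69.0 seconds

69.0 seconds


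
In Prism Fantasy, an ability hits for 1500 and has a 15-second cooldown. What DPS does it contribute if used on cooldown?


DPS = damage / cooldown
= 1500 / 15
= 100.00

100.00 DPS


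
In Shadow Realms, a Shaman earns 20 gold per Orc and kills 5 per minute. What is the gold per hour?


Gold per minute = 20 * 5 = 100
Gold per hour = 100 * 60 = 6000

6000 gold/hour


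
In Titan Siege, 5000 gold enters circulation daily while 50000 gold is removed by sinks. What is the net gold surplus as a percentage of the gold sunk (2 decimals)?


Net gold = 5000 - 50000 = -45000
Inflation rate = net / sunk * 100 = -45000 / 50000 * 100
= -0.9 * 100
= -90.00%

-90.00%


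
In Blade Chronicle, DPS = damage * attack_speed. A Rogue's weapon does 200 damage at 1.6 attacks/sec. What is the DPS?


DPS = damage * attack_speed
= 200 * 1.6
= 320.0

320.0 DPS


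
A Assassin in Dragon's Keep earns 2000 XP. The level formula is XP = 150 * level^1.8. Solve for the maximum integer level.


XP = 150 * level^1.8, so level = (XP / 150)^(1/1.8)
= (2000 / 150)^(1/1.8)
= 13.3333^0.5556
= 4.2166
Floor: level = 4

level 4


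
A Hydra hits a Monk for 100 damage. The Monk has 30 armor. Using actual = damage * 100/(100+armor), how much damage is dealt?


actual = 100 * 100 / (100 + 30)
= 100 * 100 / 130
= 10000 / 130
= 76.92

76.92 damage


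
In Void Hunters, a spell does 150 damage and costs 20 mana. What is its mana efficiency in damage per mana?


Efficiency = damage / mana
= 150 / 20
= 7.50

7.50 dmg/mana


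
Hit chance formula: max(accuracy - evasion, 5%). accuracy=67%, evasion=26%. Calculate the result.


accuracy - evasion = 67 - 26 = 41
Apply floor: max(41, 5) = 41
Hit chance = 41%

41%


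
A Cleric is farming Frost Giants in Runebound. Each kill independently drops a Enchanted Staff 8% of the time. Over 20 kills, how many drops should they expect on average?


Expected drops = kills * (drop_rate / 100)
= 20 * (8 / 100)
= 20 * 0.08
= 1.6

1.6 drops


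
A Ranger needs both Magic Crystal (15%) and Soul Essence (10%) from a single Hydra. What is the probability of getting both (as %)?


For independent events, P(both) = P(A) * P(B)
= 15% * 10%
= 150 / 100 %
= 1.5%

1.5%


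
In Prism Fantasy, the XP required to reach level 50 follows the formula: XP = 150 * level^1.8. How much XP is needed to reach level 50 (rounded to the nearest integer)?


XP = 150 * level^1.8
Substitute level = 50:
XP = 150 * 50^1.8
= 150 * 1143.2626
= 171489

171489 XP


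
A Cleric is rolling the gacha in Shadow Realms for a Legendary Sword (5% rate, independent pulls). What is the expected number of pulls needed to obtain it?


Expected pulls for a geometric distribution = 1/p = 100 / rate%
= 100 / 5
= 20.0

20.0 pulls


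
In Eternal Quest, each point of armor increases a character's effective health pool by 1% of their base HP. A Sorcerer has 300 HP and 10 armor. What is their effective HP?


EHP = 300 * (1 + 10/100)
= 300 * (1 + 0.1)
= 300 * 1.1
= 330.0

330.0 EHP


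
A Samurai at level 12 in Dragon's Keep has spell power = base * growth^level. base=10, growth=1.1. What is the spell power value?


value = base * growth^level
= 10 * 1.1^12
= 10 * 3.138428
= 31.38

31.38 spell power


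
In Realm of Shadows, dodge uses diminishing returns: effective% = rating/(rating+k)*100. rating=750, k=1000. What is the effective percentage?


effective% = rating / (rating + k) * 100
= 750 / (750 + 1000) * 100
= 750 / 1750 * 100
= 0.428571 * 100
= 42.86%

42.86%


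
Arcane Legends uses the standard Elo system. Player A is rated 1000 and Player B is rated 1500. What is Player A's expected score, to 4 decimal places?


Elo expected score: Ea = 1/(1 + 10^((Rb-Ra)/400))
Rb - Ra = 1500 - 1000 = 500
(Rb-Ra)/400 = 500/400 = 1.25
10^1.25 = 17.782794
Ea = 1/(1 + 17.782794) = 1/18.782794 = 0.0532

0.0532


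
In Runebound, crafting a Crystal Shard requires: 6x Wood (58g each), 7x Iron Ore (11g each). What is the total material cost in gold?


Cost breakdown:
  Wood: 6 * 58 = 348
  Iron Ore: 7 * 11 = 77
Total = 348 + 77 = 425

425 gold


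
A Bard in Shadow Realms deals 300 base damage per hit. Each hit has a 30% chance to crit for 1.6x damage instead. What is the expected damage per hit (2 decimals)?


E[dmg] = base * (1 + crit_chance * (crit_mult - 1))
cc as decimal = 30/100 = 0.3
cm - 1 = 1.6 - 1 = 0.6
Bonus factor = 0.3 * 0.6 = 0.18
Total multiplier = 1 + 0.18 = 1.18
Expected damage = 300 * 1.18 = 354.00

354.00 damage


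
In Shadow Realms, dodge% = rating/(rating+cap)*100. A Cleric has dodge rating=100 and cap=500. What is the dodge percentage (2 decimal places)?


dodge% = 100 / (100 + 500) * 100
= 100 / 600 * 100
= 0.166667 * 100
= 16.67%

16.67%


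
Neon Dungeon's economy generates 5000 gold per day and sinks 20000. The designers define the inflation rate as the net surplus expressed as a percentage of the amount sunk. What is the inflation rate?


Net gold = 5000 - 20000 = -15000
Inflation rate = net / sunk * 100 = -15000 / 20000 * 100
= -0.75 * 100
= -75.00%

-75.00%


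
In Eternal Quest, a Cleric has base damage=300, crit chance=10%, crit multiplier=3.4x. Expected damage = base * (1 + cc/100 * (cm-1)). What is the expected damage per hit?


E[dmg] = base * (1 + crit_chance * (crit_mult - 1))
cc as decimal = 10/100 = 0.1
cm - 1 = 3.4 - 1 = 2.4
Bonus factor = 0.1 * 2.4 = 0.24
Total multiplier = 1 + 0.24 = 1.24
Expected damage = 300 * 1.24 = 372.00

372.00 damage


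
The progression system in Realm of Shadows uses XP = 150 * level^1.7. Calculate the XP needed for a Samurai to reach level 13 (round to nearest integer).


XP = 150 * level^1.7
Substitute level = 13:
XP = 150 * 13^1.7
= 150 * 78.2895
= 11743

11743 XP


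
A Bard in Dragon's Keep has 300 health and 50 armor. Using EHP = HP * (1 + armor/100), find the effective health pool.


EHP = 300 * (1 + 50/100)
= 300 * (1 + 0.5)
= 300 * 1.5
= 450.0

450.0 EHP


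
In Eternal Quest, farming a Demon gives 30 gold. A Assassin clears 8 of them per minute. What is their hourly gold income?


Gold per minute = 30 * 8 = 240
Gold per hour = 240 * 60 = 14400

14400 gold/hour


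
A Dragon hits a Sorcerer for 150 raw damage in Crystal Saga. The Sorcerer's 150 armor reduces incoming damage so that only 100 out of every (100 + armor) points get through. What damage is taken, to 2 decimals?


actual = 150 * 100 / (100 + 150)
= 150 * 100 / 250
= 15000 / 250
= 60.00

60.00 damage


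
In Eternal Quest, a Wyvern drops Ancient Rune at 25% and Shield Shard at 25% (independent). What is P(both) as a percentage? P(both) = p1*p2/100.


For independent events, P(both) = P(A) * P(B)
= 25% * 25%
= 625 / 100 %
= 6.25%

6.25%


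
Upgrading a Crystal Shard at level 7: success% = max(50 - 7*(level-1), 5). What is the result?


raw_rate = 50 - 7 * (7 - 1)
= 50 - 7 * 6
= 50 - 42
= 8
Apply floor: max(8, 5) = 8%

8%


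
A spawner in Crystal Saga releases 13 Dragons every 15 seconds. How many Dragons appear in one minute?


Spawns per minute = count * (60 / interval)
= 13 * (60 / 15)
= 13 * 4.0
= 52.0

52.0 per minute


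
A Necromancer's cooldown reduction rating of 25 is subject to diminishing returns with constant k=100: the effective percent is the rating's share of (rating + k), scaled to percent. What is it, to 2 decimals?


effective% = rating / (rating + k) * 100
= 25 / (25 + 100) * 100
= 25 / 125 * 100
= 0.2 * 100
= 20.00%

20.00%


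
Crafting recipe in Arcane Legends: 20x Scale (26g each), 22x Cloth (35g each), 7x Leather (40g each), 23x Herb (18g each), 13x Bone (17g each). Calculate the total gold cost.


Cost breakdown:
  Scale: 20 * 26 = 520
  Cloth: 22 * 35 = 770
  Leather: 7 * 40 = 280
  Herb: 23 * 18 = 414
  Bone: 13 * 17 = 221
Total = 520 + 770 + 280 + 414 + 221 = 2205

2205 gold


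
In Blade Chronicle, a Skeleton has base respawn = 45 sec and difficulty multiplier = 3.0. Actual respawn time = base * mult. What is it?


Respawn time = base * multiplier
= 45 * 3.0
= 135.0 seconds

135.0 seconds


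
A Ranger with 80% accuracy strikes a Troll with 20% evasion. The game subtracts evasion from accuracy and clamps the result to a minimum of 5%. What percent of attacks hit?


accuracy - evasion = 80 - 20 = 60
Apply floor: max(60, 5) = 60
Hit chance = 60%

60%


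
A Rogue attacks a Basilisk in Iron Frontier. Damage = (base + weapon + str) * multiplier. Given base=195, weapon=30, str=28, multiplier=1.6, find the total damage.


Sum base + weapon + str = 195 + 30 + 28 = 253
Multiply by 1.6:
253 * 1.6 = 404.8

404.8 damage


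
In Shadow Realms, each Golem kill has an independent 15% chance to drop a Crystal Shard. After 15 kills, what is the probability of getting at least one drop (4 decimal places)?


P(at least one) = 1 - P(none) = 1 - (1-p)^n
p = 15/100 = 0.15
1 - p = 0.85
(1 - p)^15 = 0.85^15 = 0.087354
P(at least one) = 1 - 0.087354 = 0.9126

0.9126


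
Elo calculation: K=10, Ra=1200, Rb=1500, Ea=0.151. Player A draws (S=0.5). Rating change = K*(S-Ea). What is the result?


Elo update: delta = K * (S - Ea), where S = 0.5 (draws)
S - Ea = 0.5 - 0.151 = 0.349
Rating change = 10 * 0.349
= 3.49

3.49 rating points


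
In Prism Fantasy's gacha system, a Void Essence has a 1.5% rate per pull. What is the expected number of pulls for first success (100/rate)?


Expected pulls for a geometric distribution = 1/p = 100 / rate%
= 100 / 1.5
= 66.67

66.67 pulls


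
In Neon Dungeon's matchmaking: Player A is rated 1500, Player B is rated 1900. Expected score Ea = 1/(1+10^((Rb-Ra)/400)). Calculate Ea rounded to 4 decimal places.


Elo expected score: Ea = 1/(1 + 10^((Rb-Ra)/400))
Rb - Ra = 1900 - 1500 = 400
(Rb-Ra)/400 = 400/400 = 1.0
10^1.0 = 10.0
Ea = 1/(1 + 10.0) = 1/11.0 = 0.0909

0.0909


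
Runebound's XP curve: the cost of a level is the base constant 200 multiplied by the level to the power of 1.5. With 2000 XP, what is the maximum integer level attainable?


XP = 200 * level^1.5, so level = (XP / 200)^(1/1.5)
= (2000 / 200)^(1/1.5)
= 10.0^0.6667
= 4.6416
Floor: level = 4

level 4


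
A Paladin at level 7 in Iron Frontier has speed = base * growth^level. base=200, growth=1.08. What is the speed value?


value = base * growth^level
= 200 * 1.08^7
= 200 * 1.713824
= 342.76

342.76 speed


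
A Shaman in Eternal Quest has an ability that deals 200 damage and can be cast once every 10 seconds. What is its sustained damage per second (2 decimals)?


DPS = damage / cooldown
= 200 / 10
= 20.00

20.00 DPS


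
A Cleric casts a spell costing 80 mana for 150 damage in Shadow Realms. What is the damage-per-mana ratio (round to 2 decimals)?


Efficiency = damage / mana
= 150 / 80
= 1.88

1.88 dmg/mana


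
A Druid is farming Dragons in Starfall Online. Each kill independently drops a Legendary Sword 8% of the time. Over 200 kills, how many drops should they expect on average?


Expected drops = kills * (drop_rate / 100)
= 200 * (8 / 100)
= 200 * 0.08
= 16.0

16.0 drops


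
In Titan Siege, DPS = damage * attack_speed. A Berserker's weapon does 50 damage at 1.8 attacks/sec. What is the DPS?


DPS = damage * attack_speed
= 50 * 1.8
= 90.0

90.0 DPS


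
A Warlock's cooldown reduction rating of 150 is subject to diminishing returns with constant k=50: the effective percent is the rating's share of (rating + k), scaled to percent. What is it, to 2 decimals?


effective% = rating / (rating + k) * 100
= 150 / (150 + 50) * 100
= 150 / 200 * 100
= 0.75 * 100
= 75.00%

75.00%


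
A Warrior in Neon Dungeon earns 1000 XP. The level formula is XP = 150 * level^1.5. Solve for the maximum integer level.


XP = 150 * level^1.5, so level = (XP / 150)^(1/1.5)
= (1000 / 150)^(1/1.5)
= 6.6667^0.6667
= 3.5422
Floor: level = 3

level 3


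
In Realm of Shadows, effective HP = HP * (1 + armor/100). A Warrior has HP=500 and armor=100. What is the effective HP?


EHP = 500 * (1 + 100/100)
= 500 * (1 + 1.0)
= 500 * 2.0
= 1000.0

1000.0 EHP


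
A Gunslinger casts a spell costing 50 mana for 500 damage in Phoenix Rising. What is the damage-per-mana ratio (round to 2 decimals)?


Efficiency = damage / mana
= 500 / 50
= 10.00

10.00 dmg/mana


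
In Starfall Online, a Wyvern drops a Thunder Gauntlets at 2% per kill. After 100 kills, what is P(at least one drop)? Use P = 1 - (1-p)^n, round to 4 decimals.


P(at least one) = 1 - P(none) = 1 - (1-p)^n
p = 2/100 = 0.02
1 - p = 0.98
(1 - p)^100 = 0.98^100 = 0.132620
P(at least one) = 1 - 0.132620 = 0.8674

0.8674


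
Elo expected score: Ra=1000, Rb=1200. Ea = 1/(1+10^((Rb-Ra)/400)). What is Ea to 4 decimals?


Elo expected score: Ea = 1/(1 + 10^((Rb-Ra)/400))
Rb - Ra = 1200 - 1000 = 200
(Rb-Ra)/400 = 200/400 = 0.5
10^0.5 = 3.162278
Ea = 1/(1 + 3.162278) = 1/4.162278 = 0.2403

0.2403


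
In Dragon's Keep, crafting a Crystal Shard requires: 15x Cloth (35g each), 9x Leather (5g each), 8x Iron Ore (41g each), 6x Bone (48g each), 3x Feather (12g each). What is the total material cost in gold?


Cost breakdown:
  Cloth: 15 * 35 = 525
  Leather: 9 * 5 = 45
  Iron Ore: 8 * 41 = 328
  Bone: 6 * 48 = 288
  Feather: 3 * 12 = 36
Total = 525 + 45 + 328 + 288 + 36 = 1222

1222 gold


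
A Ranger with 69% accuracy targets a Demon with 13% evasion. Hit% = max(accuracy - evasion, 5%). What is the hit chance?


accuracy - evasion = 69 - 13 = 56
Apply floor: max(56, 5) = 56
Hit chance = 56%

56%


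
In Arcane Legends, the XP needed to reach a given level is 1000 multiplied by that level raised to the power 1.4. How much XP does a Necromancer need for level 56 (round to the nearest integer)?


XP = 1000 * level^1.4
Substitute level = 56:
XP = 1000 * 56^1.4
= 1000 * 280.1968
= 280197

280197 XP


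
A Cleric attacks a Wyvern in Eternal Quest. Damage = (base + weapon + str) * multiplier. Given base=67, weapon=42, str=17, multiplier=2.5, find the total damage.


Sum base + weapon + str = 67 + 42 + 17 = 126
Multiply by 2.5:
126 * 2.5 = 315.0

315.0 damage


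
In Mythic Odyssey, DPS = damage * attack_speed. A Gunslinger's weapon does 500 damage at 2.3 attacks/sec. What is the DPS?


DPS = damage * attack_speed
= 500 * 2.3
= 1150.0

1150.0 DPS
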